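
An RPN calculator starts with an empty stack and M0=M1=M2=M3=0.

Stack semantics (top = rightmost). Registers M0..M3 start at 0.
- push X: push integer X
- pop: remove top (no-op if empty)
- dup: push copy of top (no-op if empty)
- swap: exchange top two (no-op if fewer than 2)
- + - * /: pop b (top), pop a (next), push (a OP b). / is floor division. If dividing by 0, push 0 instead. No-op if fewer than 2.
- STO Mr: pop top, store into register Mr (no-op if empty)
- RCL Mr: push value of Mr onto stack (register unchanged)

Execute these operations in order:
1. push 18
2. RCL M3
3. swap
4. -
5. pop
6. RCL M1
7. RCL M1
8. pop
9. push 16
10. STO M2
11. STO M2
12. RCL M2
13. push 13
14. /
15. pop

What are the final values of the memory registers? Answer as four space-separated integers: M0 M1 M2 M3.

Answer: 0 0 0 0

Derivation:
After op 1 (push 18): stack=[18] mem=[0,0,0,0]
After op 2 (RCL M3): stack=[18,0] mem=[0,0,0,0]
After op 3 (swap): stack=[0,18] mem=[0,0,0,0]
After op 4 (-): stack=[-18] mem=[0,0,0,0]
After op 5 (pop): stack=[empty] mem=[0,0,0,0]
After op 6 (RCL M1): stack=[0] mem=[0,0,0,0]
After op 7 (RCL M1): stack=[0,0] mem=[0,0,0,0]
After op 8 (pop): stack=[0] mem=[0,0,0,0]
After op 9 (push 16): stack=[0,16] mem=[0,0,0,0]
After op 10 (STO M2): stack=[0] mem=[0,0,16,0]
After op 11 (STO M2): stack=[empty] mem=[0,0,0,0]
After op 12 (RCL M2): stack=[0] mem=[0,0,0,0]
After op 13 (push 13): stack=[0,13] mem=[0,0,0,0]
After op 14 (/): stack=[0] mem=[0,0,0,0]
After op 15 (pop): stack=[empty] mem=[0,0,0,0]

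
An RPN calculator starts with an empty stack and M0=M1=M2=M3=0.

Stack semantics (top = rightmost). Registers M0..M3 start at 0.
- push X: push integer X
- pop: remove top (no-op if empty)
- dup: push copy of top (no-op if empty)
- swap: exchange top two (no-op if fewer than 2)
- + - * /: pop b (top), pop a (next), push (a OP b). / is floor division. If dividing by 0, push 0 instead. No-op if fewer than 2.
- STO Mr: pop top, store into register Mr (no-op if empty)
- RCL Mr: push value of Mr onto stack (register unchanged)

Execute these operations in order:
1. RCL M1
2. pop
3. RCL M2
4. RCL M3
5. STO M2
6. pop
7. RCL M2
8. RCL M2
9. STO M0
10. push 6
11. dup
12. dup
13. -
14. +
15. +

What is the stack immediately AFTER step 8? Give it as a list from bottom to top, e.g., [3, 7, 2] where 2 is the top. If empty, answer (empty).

After op 1 (RCL M1): stack=[0] mem=[0,0,0,0]
After op 2 (pop): stack=[empty] mem=[0,0,0,0]
After op 3 (RCL M2): stack=[0] mem=[0,0,0,0]
After op 4 (RCL M3): stack=[0,0] mem=[0,0,0,0]
After op 5 (STO M2): stack=[0] mem=[0,0,0,0]
After op 6 (pop): stack=[empty] mem=[0,0,0,0]
After op 7 (RCL M2): stack=[0] mem=[0,0,0,0]
After op 8 (RCL M2): stack=[0,0] mem=[0,0,0,0]

[0, 0]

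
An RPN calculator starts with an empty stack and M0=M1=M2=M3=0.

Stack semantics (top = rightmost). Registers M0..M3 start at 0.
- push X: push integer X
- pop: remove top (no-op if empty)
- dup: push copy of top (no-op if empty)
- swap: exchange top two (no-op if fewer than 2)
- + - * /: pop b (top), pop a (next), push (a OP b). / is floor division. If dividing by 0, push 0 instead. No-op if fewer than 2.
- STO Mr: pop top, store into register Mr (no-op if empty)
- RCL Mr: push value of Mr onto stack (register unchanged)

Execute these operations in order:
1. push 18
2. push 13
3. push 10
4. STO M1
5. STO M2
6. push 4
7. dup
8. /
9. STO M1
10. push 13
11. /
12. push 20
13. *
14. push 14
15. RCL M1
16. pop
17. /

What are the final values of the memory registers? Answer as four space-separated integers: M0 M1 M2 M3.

After op 1 (push 18): stack=[18] mem=[0,0,0,0]
After op 2 (push 13): stack=[18,13] mem=[0,0,0,0]
After op 3 (push 10): stack=[18,13,10] mem=[0,0,0,0]
After op 4 (STO M1): stack=[18,13] mem=[0,10,0,0]
After op 5 (STO M2): stack=[18] mem=[0,10,13,0]
After op 6 (push 4): stack=[18,4] mem=[0,10,13,0]
After op 7 (dup): stack=[18,4,4] mem=[0,10,13,0]
After op 8 (/): stack=[18,1] mem=[0,10,13,0]
After op 9 (STO M1): stack=[18] mem=[0,1,13,0]
After op 10 (push 13): stack=[18,13] mem=[0,1,13,0]
After op 11 (/): stack=[1] mem=[0,1,13,0]
After op 12 (push 20): stack=[1,20] mem=[0,1,13,0]
After op 13 (*): stack=[20] mem=[0,1,13,0]
After op 14 (push 14): stack=[20,14] mem=[0,1,13,0]
After op 15 (RCL M1): stack=[20,14,1] mem=[0,1,13,0]
After op 16 (pop): stack=[20,14] mem=[0,1,13,0]
After op 17 (/): stack=[1] mem=[0,1,13,0]

Answer: 0 1 13 0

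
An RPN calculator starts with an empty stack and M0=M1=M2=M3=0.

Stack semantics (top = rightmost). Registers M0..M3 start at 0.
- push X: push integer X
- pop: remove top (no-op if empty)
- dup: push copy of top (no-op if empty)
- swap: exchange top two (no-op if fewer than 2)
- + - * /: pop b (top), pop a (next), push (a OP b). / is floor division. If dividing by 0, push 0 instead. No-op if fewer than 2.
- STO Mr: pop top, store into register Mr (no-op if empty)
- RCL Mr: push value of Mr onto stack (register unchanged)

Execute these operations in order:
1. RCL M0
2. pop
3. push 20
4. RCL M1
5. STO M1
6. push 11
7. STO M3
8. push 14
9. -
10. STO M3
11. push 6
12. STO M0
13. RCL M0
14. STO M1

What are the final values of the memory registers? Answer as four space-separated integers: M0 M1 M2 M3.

Answer: 6 6 0 6

Derivation:
After op 1 (RCL M0): stack=[0] mem=[0,0,0,0]
After op 2 (pop): stack=[empty] mem=[0,0,0,0]
After op 3 (push 20): stack=[20] mem=[0,0,0,0]
After op 4 (RCL M1): stack=[20,0] mem=[0,0,0,0]
After op 5 (STO M1): stack=[20] mem=[0,0,0,0]
After op 6 (push 11): stack=[20,11] mem=[0,0,0,0]
After op 7 (STO M3): stack=[20] mem=[0,0,0,11]
After op 8 (push 14): stack=[20,14] mem=[0,0,0,11]
After op 9 (-): stack=[6] mem=[0,0,0,11]
After op 10 (STO M3): stack=[empty] mem=[0,0,0,6]
After op 11 (push 6): stack=[6] mem=[0,0,0,6]
After op 12 (STO M0): stack=[empty] mem=[6,0,0,6]
After op 13 (RCL M0): stack=[6] mem=[6,0,0,6]
After op 14 (STO M1): stack=[empty] mem=[6,6,0,6]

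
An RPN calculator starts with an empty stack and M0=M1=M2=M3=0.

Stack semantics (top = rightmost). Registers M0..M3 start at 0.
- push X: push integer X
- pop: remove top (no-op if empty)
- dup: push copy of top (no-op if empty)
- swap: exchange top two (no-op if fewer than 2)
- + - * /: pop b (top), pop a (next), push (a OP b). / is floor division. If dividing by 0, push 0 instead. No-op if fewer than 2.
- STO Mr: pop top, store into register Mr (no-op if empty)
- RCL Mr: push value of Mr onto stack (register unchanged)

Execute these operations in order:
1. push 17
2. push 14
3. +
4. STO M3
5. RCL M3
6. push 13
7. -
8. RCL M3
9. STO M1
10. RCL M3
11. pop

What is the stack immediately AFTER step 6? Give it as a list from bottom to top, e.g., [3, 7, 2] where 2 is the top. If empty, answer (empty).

After op 1 (push 17): stack=[17] mem=[0,0,0,0]
After op 2 (push 14): stack=[17,14] mem=[0,0,0,0]
After op 3 (+): stack=[31] mem=[0,0,0,0]
After op 4 (STO M3): stack=[empty] mem=[0,0,0,31]
After op 5 (RCL M3): stack=[31] mem=[0,0,0,31]
After op 6 (push 13): stack=[31,13] mem=[0,0,0,31]

[31, 13]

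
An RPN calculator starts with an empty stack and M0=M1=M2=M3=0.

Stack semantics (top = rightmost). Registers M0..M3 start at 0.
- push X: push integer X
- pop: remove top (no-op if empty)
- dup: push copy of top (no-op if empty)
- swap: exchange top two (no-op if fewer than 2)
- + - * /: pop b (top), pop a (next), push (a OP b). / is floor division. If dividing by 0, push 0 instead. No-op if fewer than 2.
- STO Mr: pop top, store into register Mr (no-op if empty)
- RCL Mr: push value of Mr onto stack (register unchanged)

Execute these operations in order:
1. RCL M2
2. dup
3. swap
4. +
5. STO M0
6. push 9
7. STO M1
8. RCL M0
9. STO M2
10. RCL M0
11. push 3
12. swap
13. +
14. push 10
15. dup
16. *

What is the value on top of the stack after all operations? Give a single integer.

After op 1 (RCL M2): stack=[0] mem=[0,0,0,0]
After op 2 (dup): stack=[0,0] mem=[0,0,0,0]
After op 3 (swap): stack=[0,0] mem=[0,0,0,0]
After op 4 (+): stack=[0] mem=[0,0,0,0]
After op 5 (STO M0): stack=[empty] mem=[0,0,0,0]
After op 6 (push 9): stack=[9] mem=[0,0,0,0]
After op 7 (STO M1): stack=[empty] mem=[0,9,0,0]
After op 8 (RCL M0): stack=[0] mem=[0,9,0,0]
After op 9 (STO M2): stack=[empty] mem=[0,9,0,0]
After op 10 (RCL M0): stack=[0] mem=[0,9,0,0]
After op 11 (push 3): stack=[0,3] mem=[0,9,0,0]
After op 12 (swap): stack=[3,0] mem=[0,9,0,0]
After op 13 (+): stack=[3] mem=[0,9,0,0]
After op 14 (push 10): stack=[3,10] mem=[0,9,0,0]
After op 15 (dup): stack=[3,10,10] mem=[0,9,0,0]
After op 16 (*): stack=[3,100] mem=[0,9,0,0]

Answer: 100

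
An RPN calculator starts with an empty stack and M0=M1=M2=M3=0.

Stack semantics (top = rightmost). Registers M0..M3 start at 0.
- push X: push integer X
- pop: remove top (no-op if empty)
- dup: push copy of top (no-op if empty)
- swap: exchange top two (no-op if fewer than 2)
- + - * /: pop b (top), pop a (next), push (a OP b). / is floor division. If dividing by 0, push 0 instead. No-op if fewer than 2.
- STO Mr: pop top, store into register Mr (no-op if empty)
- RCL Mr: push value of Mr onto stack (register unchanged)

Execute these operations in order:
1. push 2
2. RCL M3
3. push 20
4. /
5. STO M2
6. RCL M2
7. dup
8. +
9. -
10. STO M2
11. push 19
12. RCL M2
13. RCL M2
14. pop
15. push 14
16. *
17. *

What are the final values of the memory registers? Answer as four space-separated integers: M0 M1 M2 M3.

After op 1 (push 2): stack=[2] mem=[0,0,0,0]
After op 2 (RCL M3): stack=[2,0] mem=[0,0,0,0]
After op 3 (push 20): stack=[2,0,20] mem=[0,0,0,0]
After op 4 (/): stack=[2,0] mem=[0,0,0,0]
After op 5 (STO M2): stack=[2] mem=[0,0,0,0]
After op 6 (RCL M2): stack=[2,0] mem=[0,0,0,0]
After op 7 (dup): stack=[2,0,0] mem=[0,0,0,0]
After op 8 (+): stack=[2,0] mem=[0,0,0,0]
After op 9 (-): stack=[2] mem=[0,0,0,0]
After op 10 (STO M2): stack=[empty] mem=[0,0,2,0]
After op 11 (push 19): stack=[19] mem=[0,0,2,0]
After op 12 (RCL M2): stack=[19,2] mem=[0,0,2,0]
After op 13 (RCL M2): stack=[19,2,2] mem=[0,0,2,0]
After op 14 (pop): stack=[19,2] mem=[0,0,2,0]
After op 15 (push 14): stack=[19,2,14] mem=[0,0,2,0]
After op 16 (*): stack=[19,28] mem=[0,0,2,0]
After op 17 (*): stack=[532] mem=[0,0,2,0]

Answer: 0 0 2 0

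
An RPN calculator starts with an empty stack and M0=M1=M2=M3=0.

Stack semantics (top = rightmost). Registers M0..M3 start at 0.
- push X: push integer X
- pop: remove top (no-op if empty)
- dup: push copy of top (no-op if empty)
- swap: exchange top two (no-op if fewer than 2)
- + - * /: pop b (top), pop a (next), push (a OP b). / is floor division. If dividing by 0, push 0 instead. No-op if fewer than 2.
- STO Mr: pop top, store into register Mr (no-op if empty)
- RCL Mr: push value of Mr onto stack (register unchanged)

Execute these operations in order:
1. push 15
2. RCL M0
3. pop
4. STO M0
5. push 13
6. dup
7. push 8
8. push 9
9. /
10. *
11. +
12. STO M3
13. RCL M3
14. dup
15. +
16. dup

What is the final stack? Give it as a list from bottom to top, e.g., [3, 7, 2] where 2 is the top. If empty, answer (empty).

After op 1 (push 15): stack=[15] mem=[0,0,0,0]
After op 2 (RCL M0): stack=[15,0] mem=[0,0,0,0]
After op 3 (pop): stack=[15] mem=[0,0,0,0]
After op 4 (STO M0): stack=[empty] mem=[15,0,0,0]
After op 5 (push 13): stack=[13] mem=[15,0,0,0]
After op 6 (dup): stack=[13,13] mem=[15,0,0,0]
After op 7 (push 8): stack=[13,13,8] mem=[15,0,0,0]
After op 8 (push 9): stack=[13,13,8,9] mem=[15,0,0,0]
After op 9 (/): stack=[13,13,0] mem=[15,0,0,0]
After op 10 (*): stack=[13,0] mem=[15,0,0,0]
After op 11 (+): stack=[13] mem=[15,0,0,0]
After op 12 (STO M3): stack=[empty] mem=[15,0,0,13]
After op 13 (RCL M3): stack=[13] mem=[15,0,0,13]
After op 14 (dup): stack=[13,13] mem=[15,0,0,13]
After op 15 (+): stack=[26] mem=[15,0,0,13]
After op 16 (dup): stack=[26,26] mem=[15,0,0,13]

Answer: [26, 26]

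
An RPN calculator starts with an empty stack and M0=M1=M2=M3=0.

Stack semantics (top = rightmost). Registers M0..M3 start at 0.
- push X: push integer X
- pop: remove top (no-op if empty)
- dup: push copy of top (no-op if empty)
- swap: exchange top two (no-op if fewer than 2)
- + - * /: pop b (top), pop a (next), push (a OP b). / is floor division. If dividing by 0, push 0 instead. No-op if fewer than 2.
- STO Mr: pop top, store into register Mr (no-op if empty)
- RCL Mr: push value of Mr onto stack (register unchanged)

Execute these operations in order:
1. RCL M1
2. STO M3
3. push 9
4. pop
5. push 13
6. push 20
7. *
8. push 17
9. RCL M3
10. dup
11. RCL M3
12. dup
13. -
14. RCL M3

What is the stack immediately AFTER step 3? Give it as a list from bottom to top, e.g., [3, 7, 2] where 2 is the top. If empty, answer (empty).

After op 1 (RCL M1): stack=[0] mem=[0,0,0,0]
After op 2 (STO M3): stack=[empty] mem=[0,0,0,0]
After op 3 (push 9): stack=[9] mem=[0,0,0,0]

[9]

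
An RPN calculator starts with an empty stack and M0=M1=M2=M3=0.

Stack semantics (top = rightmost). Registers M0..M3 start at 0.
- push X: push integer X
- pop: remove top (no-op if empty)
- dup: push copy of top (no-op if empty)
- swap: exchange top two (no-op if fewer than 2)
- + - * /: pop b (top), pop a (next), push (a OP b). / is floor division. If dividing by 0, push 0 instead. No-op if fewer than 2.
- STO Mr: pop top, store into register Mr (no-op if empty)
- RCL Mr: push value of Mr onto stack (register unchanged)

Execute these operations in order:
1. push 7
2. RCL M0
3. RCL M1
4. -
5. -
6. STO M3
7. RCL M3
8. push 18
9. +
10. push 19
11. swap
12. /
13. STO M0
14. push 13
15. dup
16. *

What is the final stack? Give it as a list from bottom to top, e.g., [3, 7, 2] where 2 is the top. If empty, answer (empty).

Answer: [169]

Derivation:
After op 1 (push 7): stack=[7] mem=[0,0,0,0]
After op 2 (RCL M0): stack=[7,0] mem=[0,0,0,0]
After op 3 (RCL M1): stack=[7,0,0] mem=[0,0,0,0]
After op 4 (-): stack=[7,0] mem=[0,0,0,0]
After op 5 (-): stack=[7] mem=[0,0,0,0]
After op 6 (STO M3): stack=[empty] mem=[0,0,0,7]
After op 7 (RCL M3): stack=[7] mem=[0,0,0,7]
After op 8 (push 18): stack=[7,18] mem=[0,0,0,7]
After op 9 (+): stack=[25] mem=[0,0,0,7]
After op 10 (push 19): stack=[25,19] mem=[0,0,0,7]
After op 11 (swap): stack=[19,25] mem=[0,0,0,7]
After op 12 (/): stack=[0] mem=[0,0,0,7]
After op 13 (STO M0): stack=[empty] mem=[0,0,0,7]
After op 14 (push 13): stack=[13] mem=[0,0,0,7]
After op 15 (dup): stack=[13,13] mem=[0,0,0,7]
After op 16 (*): stack=[169] mem=[0,0,0,7]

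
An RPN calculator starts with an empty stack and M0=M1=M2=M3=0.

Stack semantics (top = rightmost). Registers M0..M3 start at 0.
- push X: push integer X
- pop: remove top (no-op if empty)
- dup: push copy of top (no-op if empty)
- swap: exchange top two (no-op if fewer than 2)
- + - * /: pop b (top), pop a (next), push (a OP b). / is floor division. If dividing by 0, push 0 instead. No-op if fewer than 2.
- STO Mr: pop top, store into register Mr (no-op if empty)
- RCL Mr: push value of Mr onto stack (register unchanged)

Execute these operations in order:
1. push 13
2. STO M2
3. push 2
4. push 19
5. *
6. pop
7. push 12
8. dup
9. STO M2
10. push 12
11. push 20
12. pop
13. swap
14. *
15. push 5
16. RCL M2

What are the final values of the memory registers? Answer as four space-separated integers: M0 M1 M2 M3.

After op 1 (push 13): stack=[13] mem=[0,0,0,0]
After op 2 (STO M2): stack=[empty] mem=[0,0,13,0]
After op 3 (push 2): stack=[2] mem=[0,0,13,0]
After op 4 (push 19): stack=[2,19] mem=[0,0,13,0]
After op 5 (*): stack=[38] mem=[0,0,13,0]
After op 6 (pop): stack=[empty] mem=[0,0,13,0]
After op 7 (push 12): stack=[12] mem=[0,0,13,0]
After op 8 (dup): stack=[12,12] mem=[0,0,13,0]
After op 9 (STO M2): stack=[12] mem=[0,0,12,0]
After op 10 (push 12): stack=[12,12] mem=[0,0,12,0]
After op 11 (push 20): stack=[12,12,20] mem=[0,0,12,0]
After op 12 (pop): stack=[12,12] mem=[0,0,12,0]
After op 13 (swap): stack=[12,12] mem=[0,0,12,0]
After op 14 (*): stack=[144] mem=[0,0,12,0]
After op 15 (push 5): stack=[144,5] mem=[0,0,12,0]
After op 16 (RCL M2): stack=[144,5,12] mem=[0,0,12,0]

Answer: 0 0 12 0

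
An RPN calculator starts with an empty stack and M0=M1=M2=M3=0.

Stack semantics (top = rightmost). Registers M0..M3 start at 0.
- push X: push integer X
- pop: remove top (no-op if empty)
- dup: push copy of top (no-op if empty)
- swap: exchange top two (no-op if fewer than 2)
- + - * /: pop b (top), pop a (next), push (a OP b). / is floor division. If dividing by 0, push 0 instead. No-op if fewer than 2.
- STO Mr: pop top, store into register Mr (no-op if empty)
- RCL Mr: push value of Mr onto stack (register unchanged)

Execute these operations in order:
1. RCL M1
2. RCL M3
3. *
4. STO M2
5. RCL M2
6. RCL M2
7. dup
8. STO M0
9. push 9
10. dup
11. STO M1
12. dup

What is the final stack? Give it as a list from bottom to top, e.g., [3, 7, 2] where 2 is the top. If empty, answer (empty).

After op 1 (RCL M1): stack=[0] mem=[0,0,0,0]
After op 2 (RCL M3): stack=[0,0] mem=[0,0,0,0]
After op 3 (*): stack=[0] mem=[0,0,0,0]
After op 4 (STO M2): stack=[empty] mem=[0,0,0,0]
After op 5 (RCL M2): stack=[0] mem=[0,0,0,0]
After op 6 (RCL M2): stack=[0,0] mem=[0,0,0,0]
After op 7 (dup): stack=[0,0,0] mem=[0,0,0,0]
After op 8 (STO M0): stack=[0,0] mem=[0,0,0,0]
After op 9 (push 9): stack=[0,0,9] mem=[0,0,0,0]
After op 10 (dup): stack=[0,0,9,9] mem=[0,0,0,0]
After op 11 (STO M1): stack=[0,0,9] mem=[0,9,0,0]
After op 12 (dup): stack=[0,0,9,9] mem=[0,9,0,0]

Answer: [0, 0, 9, 9]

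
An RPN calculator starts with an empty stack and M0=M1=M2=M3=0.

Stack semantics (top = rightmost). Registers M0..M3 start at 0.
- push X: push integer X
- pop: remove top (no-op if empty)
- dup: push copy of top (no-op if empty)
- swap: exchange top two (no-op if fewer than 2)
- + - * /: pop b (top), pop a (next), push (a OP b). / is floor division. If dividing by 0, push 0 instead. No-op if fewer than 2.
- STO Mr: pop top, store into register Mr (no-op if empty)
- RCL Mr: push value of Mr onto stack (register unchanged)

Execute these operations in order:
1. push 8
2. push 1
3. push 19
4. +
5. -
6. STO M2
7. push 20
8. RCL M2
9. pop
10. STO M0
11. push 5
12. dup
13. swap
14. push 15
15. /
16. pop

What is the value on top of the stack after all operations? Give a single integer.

After op 1 (push 8): stack=[8] mem=[0,0,0,0]
After op 2 (push 1): stack=[8,1] mem=[0,0,0,0]
After op 3 (push 19): stack=[8,1,19] mem=[0,0,0,0]
After op 4 (+): stack=[8,20] mem=[0,0,0,0]
After op 5 (-): stack=[-12] mem=[0,0,0,0]
After op 6 (STO M2): stack=[empty] mem=[0,0,-12,0]
After op 7 (push 20): stack=[20] mem=[0,0,-12,0]
After op 8 (RCL M2): stack=[20,-12] mem=[0,0,-12,0]
After op 9 (pop): stack=[20] mem=[0,0,-12,0]
After op 10 (STO M0): stack=[empty] mem=[20,0,-12,0]
After op 11 (push 5): stack=[5] mem=[20,0,-12,0]
After op 12 (dup): stack=[5,5] mem=[20,0,-12,0]
After op 13 (swap): stack=[5,5] mem=[20,0,-12,0]
After op 14 (push 15): stack=[5,5,15] mem=[20,0,-12,0]
After op 15 (/): stack=[5,0] mem=[20,0,-12,0]
After op 16 (pop): stack=[5] mem=[20,0,-12,0]

Answer: 5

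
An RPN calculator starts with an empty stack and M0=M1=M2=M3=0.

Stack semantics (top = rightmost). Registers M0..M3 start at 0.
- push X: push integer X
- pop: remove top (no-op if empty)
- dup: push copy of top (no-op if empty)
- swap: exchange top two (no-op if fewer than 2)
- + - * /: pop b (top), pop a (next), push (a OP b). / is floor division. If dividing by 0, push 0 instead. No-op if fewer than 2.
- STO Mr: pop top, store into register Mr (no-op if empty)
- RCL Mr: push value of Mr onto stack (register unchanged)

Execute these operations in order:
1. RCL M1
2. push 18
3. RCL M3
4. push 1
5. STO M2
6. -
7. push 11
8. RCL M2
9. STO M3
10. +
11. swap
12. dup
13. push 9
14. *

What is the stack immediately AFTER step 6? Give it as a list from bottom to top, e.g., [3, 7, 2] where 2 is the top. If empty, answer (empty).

After op 1 (RCL M1): stack=[0] mem=[0,0,0,0]
After op 2 (push 18): stack=[0,18] mem=[0,0,0,0]
After op 3 (RCL M3): stack=[0,18,0] mem=[0,0,0,0]
After op 4 (push 1): stack=[0,18,0,1] mem=[0,0,0,0]
After op 5 (STO M2): stack=[0,18,0] mem=[0,0,1,0]
After op 6 (-): stack=[0,18] mem=[0,0,1,0]

[0, 18]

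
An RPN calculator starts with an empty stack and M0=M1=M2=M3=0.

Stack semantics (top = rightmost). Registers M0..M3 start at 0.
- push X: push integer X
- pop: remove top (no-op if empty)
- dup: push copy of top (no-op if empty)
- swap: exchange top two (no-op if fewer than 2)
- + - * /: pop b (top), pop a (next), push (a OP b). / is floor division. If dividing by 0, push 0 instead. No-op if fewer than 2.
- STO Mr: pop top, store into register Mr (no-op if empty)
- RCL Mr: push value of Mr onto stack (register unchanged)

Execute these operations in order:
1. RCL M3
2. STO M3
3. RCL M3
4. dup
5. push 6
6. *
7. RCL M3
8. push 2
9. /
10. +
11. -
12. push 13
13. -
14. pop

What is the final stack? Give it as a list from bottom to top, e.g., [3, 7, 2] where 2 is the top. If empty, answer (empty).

Answer: (empty)

Derivation:
After op 1 (RCL M3): stack=[0] mem=[0,0,0,0]
After op 2 (STO M3): stack=[empty] mem=[0,0,0,0]
After op 3 (RCL M3): stack=[0] mem=[0,0,0,0]
After op 4 (dup): stack=[0,0] mem=[0,0,0,0]
After op 5 (push 6): stack=[0,0,6] mem=[0,0,0,0]
After op 6 (*): stack=[0,0] mem=[0,0,0,0]
After op 7 (RCL M3): stack=[0,0,0] mem=[0,0,0,0]
After op 8 (push 2): stack=[0,0,0,2] mem=[0,0,0,0]
After op 9 (/): stack=[0,0,0] mem=[0,0,0,0]
After op 10 (+): stack=[0,0] mem=[0,0,0,0]
After op 11 (-): stack=[0] mem=[0,0,0,0]
After op 12 (push 13): stack=[0,13] mem=[0,0,0,0]
After op 13 (-): stack=[-13] mem=[0,0,0,0]
After op 14 (pop): stack=[empty] mem=[0,0,0,0]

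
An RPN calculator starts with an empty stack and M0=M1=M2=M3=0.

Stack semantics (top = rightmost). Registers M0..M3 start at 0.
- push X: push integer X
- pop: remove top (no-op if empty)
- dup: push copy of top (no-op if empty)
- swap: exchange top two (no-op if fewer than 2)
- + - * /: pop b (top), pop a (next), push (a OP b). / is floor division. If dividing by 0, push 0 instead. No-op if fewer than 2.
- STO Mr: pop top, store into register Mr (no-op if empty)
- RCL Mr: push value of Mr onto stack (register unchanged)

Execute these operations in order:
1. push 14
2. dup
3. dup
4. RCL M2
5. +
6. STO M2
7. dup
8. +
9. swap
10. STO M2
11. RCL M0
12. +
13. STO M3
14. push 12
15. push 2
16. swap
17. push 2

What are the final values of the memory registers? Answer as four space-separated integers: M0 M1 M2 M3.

Answer: 0 0 14 28

Derivation:
After op 1 (push 14): stack=[14] mem=[0,0,0,0]
After op 2 (dup): stack=[14,14] mem=[0,0,0,0]
After op 3 (dup): stack=[14,14,14] mem=[0,0,0,0]
After op 4 (RCL M2): stack=[14,14,14,0] mem=[0,0,0,0]
After op 5 (+): stack=[14,14,14] mem=[0,0,0,0]
After op 6 (STO M2): stack=[14,14] mem=[0,0,14,0]
After op 7 (dup): stack=[14,14,14] mem=[0,0,14,0]
After op 8 (+): stack=[14,28] mem=[0,0,14,0]
After op 9 (swap): stack=[28,14] mem=[0,0,14,0]
After op 10 (STO M2): stack=[28] mem=[0,0,14,0]
After op 11 (RCL M0): stack=[28,0] mem=[0,0,14,0]
After op 12 (+): stack=[28] mem=[0,0,14,0]
After op 13 (STO M3): stack=[empty] mem=[0,0,14,28]
After op 14 (push 12): stack=[12] mem=[0,0,14,28]
After op 15 (push 2): stack=[12,2] mem=[0,0,14,28]
After op 16 (swap): stack=[2,12] mem=[0,0,14,28]
After op 17 (push 2): stack=[2,12,2] mem=[0,0,14,28]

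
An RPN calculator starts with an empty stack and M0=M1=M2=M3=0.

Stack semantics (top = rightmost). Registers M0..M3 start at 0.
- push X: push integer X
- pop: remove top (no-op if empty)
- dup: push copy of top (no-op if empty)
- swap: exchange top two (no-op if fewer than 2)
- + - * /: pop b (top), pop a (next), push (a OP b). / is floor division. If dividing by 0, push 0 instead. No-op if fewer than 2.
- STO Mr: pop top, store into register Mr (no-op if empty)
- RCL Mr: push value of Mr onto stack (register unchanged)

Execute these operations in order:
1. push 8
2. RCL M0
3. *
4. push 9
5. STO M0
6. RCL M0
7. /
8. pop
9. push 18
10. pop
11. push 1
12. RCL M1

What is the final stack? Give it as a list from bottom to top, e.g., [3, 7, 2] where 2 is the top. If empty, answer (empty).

Answer: [1, 0]

Derivation:
After op 1 (push 8): stack=[8] mem=[0,0,0,0]
After op 2 (RCL M0): stack=[8,0] mem=[0,0,0,0]
After op 3 (*): stack=[0] mem=[0,0,0,0]
After op 4 (push 9): stack=[0,9] mem=[0,0,0,0]
After op 5 (STO M0): stack=[0] mem=[9,0,0,0]
After op 6 (RCL M0): stack=[0,9] mem=[9,0,0,0]
After op 7 (/): stack=[0] mem=[9,0,0,0]
After op 8 (pop): stack=[empty] mem=[9,0,0,0]
After op 9 (push 18): stack=[18] mem=[9,0,0,0]
After op 10 (pop): stack=[empty] mem=[9,0,0,0]
After op 11 (push 1): stack=[1] mem=[9,0,0,0]
After op 12 (RCL M1): stack=[1,0] mem=[9,0,0,0]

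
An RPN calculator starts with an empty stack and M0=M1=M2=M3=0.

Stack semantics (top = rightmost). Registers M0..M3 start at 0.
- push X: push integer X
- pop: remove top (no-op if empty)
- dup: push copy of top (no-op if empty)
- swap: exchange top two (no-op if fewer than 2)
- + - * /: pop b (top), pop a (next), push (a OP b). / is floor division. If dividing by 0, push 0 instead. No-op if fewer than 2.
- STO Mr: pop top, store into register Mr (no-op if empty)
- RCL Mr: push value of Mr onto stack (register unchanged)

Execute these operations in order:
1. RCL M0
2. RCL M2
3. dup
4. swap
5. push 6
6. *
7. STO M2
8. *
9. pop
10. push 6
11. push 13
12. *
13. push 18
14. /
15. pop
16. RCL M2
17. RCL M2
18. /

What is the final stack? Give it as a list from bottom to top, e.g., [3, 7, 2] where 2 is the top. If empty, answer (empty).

Answer: [0]

Derivation:
After op 1 (RCL M0): stack=[0] mem=[0,0,0,0]
After op 2 (RCL M2): stack=[0,0] mem=[0,0,0,0]
After op 3 (dup): stack=[0,0,0] mem=[0,0,0,0]
After op 4 (swap): stack=[0,0,0] mem=[0,0,0,0]
After op 5 (push 6): stack=[0,0,0,6] mem=[0,0,0,0]
After op 6 (*): stack=[0,0,0] mem=[0,0,0,0]
After op 7 (STO M2): stack=[0,0] mem=[0,0,0,0]
After op 8 (*): stack=[0] mem=[0,0,0,0]
After op 9 (pop): stack=[empty] mem=[0,0,0,0]
After op 10 (push 6): stack=[6] mem=[0,0,0,0]
After op 11 (push 13): stack=[6,13] mem=[0,0,0,0]
After op 12 (*): stack=[78] mem=[0,0,0,0]
After op 13 (push 18): stack=[78,18] mem=[0,0,0,0]
After op 14 (/): stack=[4] mem=[0,0,0,0]
After op 15 (pop): stack=[empty] mem=[0,0,0,0]
After op 16 (RCL M2): stack=[0] mem=[0,0,0,0]
After op 17 (RCL M2): stack=[0,0] mem=[0,0,0,0]
After op 18 (/): stack=[0] mem=[0,0,0,0]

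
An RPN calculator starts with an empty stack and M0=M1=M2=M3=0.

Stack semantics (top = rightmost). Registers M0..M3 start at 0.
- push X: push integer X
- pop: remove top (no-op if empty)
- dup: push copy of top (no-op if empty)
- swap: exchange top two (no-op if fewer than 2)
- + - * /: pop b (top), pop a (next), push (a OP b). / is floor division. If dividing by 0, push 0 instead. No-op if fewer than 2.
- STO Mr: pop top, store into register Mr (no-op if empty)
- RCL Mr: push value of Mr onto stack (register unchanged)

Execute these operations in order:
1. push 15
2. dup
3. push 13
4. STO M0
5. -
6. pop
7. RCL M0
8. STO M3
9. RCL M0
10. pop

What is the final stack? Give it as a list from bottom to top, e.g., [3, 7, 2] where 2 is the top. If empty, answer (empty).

After op 1 (push 15): stack=[15] mem=[0,0,0,0]
After op 2 (dup): stack=[15,15] mem=[0,0,0,0]
After op 3 (push 13): stack=[15,15,13] mem=[0,0,0,0]
After op 4 (STO M0): stack=[15,15] mem=[13,0,0,0]
After op 5 (-): stack=[0] mem=[13,0,0,0]
After op 6 (pop): stack=[empty] mem=[13,0,0,0]
After op 7 (RCL M0): stack=[13] mem=[13,0,0,0]
After op 8 (STO M3): stack=[empty] mem=[13,0,0,13]
After op 9 (RCL M0): stack=[13] mem=[13,0,0,13]
After op 10 (pop): stack=[empty] mem=[13,0,0,13]

Answer: (empty)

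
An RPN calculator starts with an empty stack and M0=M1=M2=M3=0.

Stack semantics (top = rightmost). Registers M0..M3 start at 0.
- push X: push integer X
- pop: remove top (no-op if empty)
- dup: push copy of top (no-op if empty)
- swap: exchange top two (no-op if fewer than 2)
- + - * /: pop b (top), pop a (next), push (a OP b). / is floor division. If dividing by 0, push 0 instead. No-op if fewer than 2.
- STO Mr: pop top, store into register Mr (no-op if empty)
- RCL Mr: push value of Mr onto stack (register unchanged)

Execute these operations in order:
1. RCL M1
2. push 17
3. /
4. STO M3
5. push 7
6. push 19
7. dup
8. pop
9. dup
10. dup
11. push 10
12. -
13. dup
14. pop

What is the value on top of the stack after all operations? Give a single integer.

After op 1 (RCL M1): stack=[0] mem=[0,0,0,0]
After op 2 (push 17): stack=[0,17] mem=[0,0,0,0]
After op 3 (/): stack=[0] mem=[0,0,0,0]
After op 4 (STO M3): stack=[empty] mem=[0,0,0,0]
After op 5 (push 7): stack=[7] mem=[0,0,0,0]
After op 6 (push 19): stack=[7,19] mem=[0,0,0,0]
After op 7 (dup): stack=[7,19,19] mem=[0,0,0,0]
After op 8 (pop): stack=[7,19] mem=[0,0,0,0]
After op 9 (dup): stack=[7,19,19] mem=[0,0,0,0]
After op 10 (dup): stack=[7,19,19,19] mem=[0,0,0,0]
After op 11 (push 10): stack=[7,19,19,19,10] mem=[0,0,0,0]
After op 12 (-): stack=[7,19,19,9] mem=[0,0,0,0]
After op 13 (dup): stack=[7,19,19,9,9] mem=[0,0,0,0]
After op 14 (pop): stack=[7,19,19,9] mem=[0,0,0,0]

Answer: 9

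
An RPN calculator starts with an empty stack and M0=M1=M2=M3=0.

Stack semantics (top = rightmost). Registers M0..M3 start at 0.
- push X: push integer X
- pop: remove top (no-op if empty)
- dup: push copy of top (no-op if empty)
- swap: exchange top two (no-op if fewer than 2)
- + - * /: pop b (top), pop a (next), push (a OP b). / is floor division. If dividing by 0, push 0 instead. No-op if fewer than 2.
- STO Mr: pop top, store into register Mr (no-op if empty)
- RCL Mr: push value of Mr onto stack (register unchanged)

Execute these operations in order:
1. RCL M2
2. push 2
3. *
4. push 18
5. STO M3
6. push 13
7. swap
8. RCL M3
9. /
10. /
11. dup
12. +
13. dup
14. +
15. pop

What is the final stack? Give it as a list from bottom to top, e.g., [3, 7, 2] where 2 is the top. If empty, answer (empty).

Answer: (empty)

Derivation:
After op 1 (RCL M2): stack=[0] mem=[0,0,0,0]
After op 2 (push 2): stack=[0,2] mem=[0,0,0,0]
After op 3 (*): stack=[0] mem=[0,0,0,0]
After op 4 (push 18): stack=[0,18] mem=[0,0,0,0]
After op 5 (STO M3): stack=[0] mem=[0,0,0,18]
After op 6 (push 13): stack=[0,13] mem=[0,0,0,18]
After op 7 (swap): stack=[13,0] mem=[0,0,0,18]
After op 8 (RCL M3): stack=[13,0,18] mem=[0,0,0,18]
After op 9 (/): stack=[13,0] mem=[0,0,0,18]
After op 10 (/): stack=[0] mem=[0,0,0,18]
After op 11 (dup): stack=[0,0] mem=[0,0,0,18]
After op 12 (+): stack=[0] mem=[0,0,0,18]
After op 13 (dup): stack=[0,0] mem=[0,0,0,18]
After op 14 (+): stack=[0] mem=[0,0,0,18]
After op 15 (pop): stack=[empty] mem=[0,0,0,18]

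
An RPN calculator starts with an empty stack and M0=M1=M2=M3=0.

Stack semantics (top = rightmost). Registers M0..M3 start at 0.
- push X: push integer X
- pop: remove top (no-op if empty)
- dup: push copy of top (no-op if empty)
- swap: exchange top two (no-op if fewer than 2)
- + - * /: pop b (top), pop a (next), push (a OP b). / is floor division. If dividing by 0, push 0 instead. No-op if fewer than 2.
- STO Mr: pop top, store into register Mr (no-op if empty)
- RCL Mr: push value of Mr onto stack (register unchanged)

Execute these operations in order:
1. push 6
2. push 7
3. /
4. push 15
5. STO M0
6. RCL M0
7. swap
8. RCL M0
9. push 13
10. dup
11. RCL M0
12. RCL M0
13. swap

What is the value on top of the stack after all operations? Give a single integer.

After op 1 (push 6): stack=[6] mem=[0,0,0,0]
After op 2 (push 7): stack=[6,7] mem=[0,0,0,0]
After op 3 (/): stack=[0] mem=[0,0,0,0]
After op 4 (push 15): stack=[0,15] mem=[0,0,0,0]
After op 5 (STO M0): stack=[0] mem=[15,0,0,0]
After op 6 (RCL M0): stack=[0,15] mem=[15,0,0,0]
After op 7 (swap): stack=[15,0] mem=[15,0,0,0]
After op 8 (RCL M0): stack=[15,0,15] mem=[15,0,0,0]
After op 9 (push 13): stack=[15,0,15,13] mem=[15,0,0,0]
After op 10 (dup): stack=[15,0,15,13,13] mem=[15,0,0,0]
After op 11 (RCL M0): stack=[15,0,15,13,13,15] mem=[15,0,0,0]
After op 12 (RCL M0): stack=[15,0,15,13,13,15,15] mem=[15,0,0,0]
After op 13 (swap): stack=[15,0,15,13,13,15,15] mem=[15,0,0,0]

Answer: 15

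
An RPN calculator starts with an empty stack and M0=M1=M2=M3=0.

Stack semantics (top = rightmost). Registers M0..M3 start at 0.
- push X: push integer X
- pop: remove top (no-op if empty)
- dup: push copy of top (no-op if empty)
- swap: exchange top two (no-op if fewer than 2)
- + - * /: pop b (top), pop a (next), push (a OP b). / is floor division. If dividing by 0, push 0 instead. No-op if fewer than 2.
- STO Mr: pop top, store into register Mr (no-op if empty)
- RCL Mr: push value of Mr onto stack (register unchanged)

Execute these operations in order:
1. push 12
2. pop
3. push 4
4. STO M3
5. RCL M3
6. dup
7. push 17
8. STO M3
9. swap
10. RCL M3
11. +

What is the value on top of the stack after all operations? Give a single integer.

Answer: 21

Derivation:
After op 1 (push 12): stack=[12] mem=[0,0,0,0]
After op 2 (pop): stack=[empty] mem=[0,0,0,0]
After op 3 (push 4): stack=[4] mem=[0,0,0,0]
After op 4 (STO M3): stack=[empty] mem=[0,0,0,4]
After op 5 (RCL M3): stack=[4] mem=[0,0,0,4]
After op 6 (dup): stack=[4,4] mem=[0,0,0,4]
After op 7 (push 17): stack=[4,4,17] mem=[0,0,0,4]
After op 8 (STO M3): stack=[4,4] mem=[0,0,0,17]
After op 9 (swap): stack=[4,4] mem=[0,0,0,17]
After op 10 (RCL M3): stack=[4,4,17] mem=[0,0,0,17]
After op 11 (+): stack=[4,21] mem=[0,0,0,17]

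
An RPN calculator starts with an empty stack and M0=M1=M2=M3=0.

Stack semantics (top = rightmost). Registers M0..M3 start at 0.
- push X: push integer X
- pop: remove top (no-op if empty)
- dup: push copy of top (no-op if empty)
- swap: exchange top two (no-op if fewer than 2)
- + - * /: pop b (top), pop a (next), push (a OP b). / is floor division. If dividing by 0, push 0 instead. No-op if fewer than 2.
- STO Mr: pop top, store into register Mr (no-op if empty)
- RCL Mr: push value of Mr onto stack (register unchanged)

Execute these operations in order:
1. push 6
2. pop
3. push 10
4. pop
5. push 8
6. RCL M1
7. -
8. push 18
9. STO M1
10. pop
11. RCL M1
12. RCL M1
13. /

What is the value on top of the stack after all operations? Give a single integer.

Answer: 1

Derivation:
After op 1 (push 6): stack=[6] mem=[0,0,0,0]
After op 2 (pop): stack=[empty] mem=[0,0,0,0]
After op 3 (push 10): stack=[10] mem=[0,0,0,0]
After op 4 (pop): stack=[empty] mem=[0,0,0,0]
After op 5 (push 8): stack=[8] mem=[0,0,0,0]
After op 6 (RCL M1): stack=[8,0] mem=[0,0,0,0]
After op 7 (-): stack=[8] mem=[0,0,0,0]
After op 8 (push 18): stack=[8,18] mem=[0,0,0,0]
After op 9 (STO M1): stack=[8] mem=[0,18,0,0]
After op 10 (pop): stack=[empty] mem=[0,18,0,0]
After op 11 (RCL M1): stack=[18] mem=[0,18,0,0]
After op 12 (RCL M1): stack=[18,18] mem=[0,18,0,0]
After op 13 (/): stack=[1] mem=[0,18,0,0]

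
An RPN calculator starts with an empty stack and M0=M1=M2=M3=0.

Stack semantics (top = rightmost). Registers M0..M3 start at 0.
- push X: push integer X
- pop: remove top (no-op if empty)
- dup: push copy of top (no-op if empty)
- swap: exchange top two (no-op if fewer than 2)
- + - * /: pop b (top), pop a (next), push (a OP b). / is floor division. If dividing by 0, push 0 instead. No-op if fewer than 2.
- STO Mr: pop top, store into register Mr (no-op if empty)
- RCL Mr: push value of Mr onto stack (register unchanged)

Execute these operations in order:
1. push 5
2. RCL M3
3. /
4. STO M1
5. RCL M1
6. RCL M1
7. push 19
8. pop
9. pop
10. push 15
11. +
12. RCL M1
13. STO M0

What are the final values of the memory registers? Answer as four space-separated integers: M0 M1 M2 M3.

After op 1 (push 5): stack=[5] mem=[0,0,0,0]
After op 2 (RCL M3): stack=[5,0] mem=[0,0,0,0]
After op 3 (/): stack=[0] mem=[0,0,0,0]
After op 4 (STO M1): stack=[empty] mem=[0,0,0,0]
After op 5 (RCL M1): stack=[0] mem=[0,0,0,0]
After op 6 (RCL M1): stack=[0,0] mem=[0,0,0,0]
After op 7 (push 19): stack=[0,0,19] mem=[0,0,0,0]
After op 8 (pop): stack=[0,0] mem=[0,0,0,0]
After op 9 (pop): stack=[0] mem=[0,0,0,0]
After op 10 (push 15): stack=[0,15] mem=[0,0,0,0]
After op 11 (+): stack=[15] mem=[0,0,0,0]
After op 12 (RCL M1): stack=[15,0] mem=[0,0,0,0]
After op 13 (STO M0): stack=[15] mem=[0,0,0,0]

Answer: 0 0 0 0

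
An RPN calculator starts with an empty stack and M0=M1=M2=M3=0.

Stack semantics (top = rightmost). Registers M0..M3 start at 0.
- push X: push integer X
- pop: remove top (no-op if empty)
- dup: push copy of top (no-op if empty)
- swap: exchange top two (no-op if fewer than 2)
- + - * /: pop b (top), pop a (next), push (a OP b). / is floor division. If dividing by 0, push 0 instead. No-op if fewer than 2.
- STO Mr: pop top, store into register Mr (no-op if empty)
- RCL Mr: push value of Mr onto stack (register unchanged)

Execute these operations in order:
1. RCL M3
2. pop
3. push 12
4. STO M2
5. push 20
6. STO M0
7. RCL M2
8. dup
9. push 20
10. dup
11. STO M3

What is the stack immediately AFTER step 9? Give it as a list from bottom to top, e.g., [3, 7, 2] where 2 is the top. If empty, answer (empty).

After op 1 (RCL M3): stack=[0] mem=[0,0,0,0]
After op 2 (pop): stack=[empty] mem=[0,0,0,0]
After op 3 (push 12): stack=[12] mem=[0,0,0,0]
After op 4 (STO M2): stack=[empty] mem=[0,0,12,0]
After op 5 (push 20): stack=[20] mem=[0,0,12,0]
After op 6 (STO M0): stack=[empty] mem=[20,0,12,0]
After op 7 (RCL M2): stack=[12] mem=[20,0,12,0]
After op 8 (dup): stack=[12,12] mem=[20,0,12,0]
After op 9 (push 20): stack=[12,12,20] mem=[20,0,12,0]

[12, 12, 20]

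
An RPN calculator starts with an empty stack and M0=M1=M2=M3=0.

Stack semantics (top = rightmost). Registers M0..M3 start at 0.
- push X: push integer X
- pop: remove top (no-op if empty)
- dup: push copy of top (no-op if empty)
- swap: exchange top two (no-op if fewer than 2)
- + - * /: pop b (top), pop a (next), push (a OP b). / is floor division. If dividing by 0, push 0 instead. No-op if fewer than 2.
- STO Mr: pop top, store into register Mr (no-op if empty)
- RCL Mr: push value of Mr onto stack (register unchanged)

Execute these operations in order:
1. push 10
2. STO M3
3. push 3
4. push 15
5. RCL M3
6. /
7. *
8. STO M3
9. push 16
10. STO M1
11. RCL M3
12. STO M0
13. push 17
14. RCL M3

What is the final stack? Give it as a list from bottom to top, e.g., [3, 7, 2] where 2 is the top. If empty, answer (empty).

Answer: [17, 3]

Derivation:
After op 1 (push 10): stack=[10] mem=[0,0,0,0]
After op 2 (STO M3): stack=[empty] mem=[0,0,0,10]
After op 3 (push 3): stack=[3] mem=[0,0,0,10]
After op 4 (push 15): stack=[3,15] mem=[0,0,0,10]
After op 5 (RCL M3): stack=[3,15,10] mem=[0,0,0,10]
After op 6 (/): stack=[3,1] mem=[0,0,0,10]
After op 7 (*): stack=[3] mem=[0,0,0,10]
After op 8 (STO M3): stack=[empty] mem=[0,0,0,3]
After op 9 (push 16): stack=[16] mem=[0,0,0,3]
After op 10 (STO M1): stack=[empty] mem=[0,16,0,3]
After op 11 (RCL M3): stack=[3] mem=[0,16,0,3]
After op 12 (STO M0): stack=[empty] mem=[3,16,0,3]
After op 13 (push 17): stack=[17] mem=[3,16,0,3]
After op 14 (RCL M3): stack=[17,3] mem=[3,16,0,3]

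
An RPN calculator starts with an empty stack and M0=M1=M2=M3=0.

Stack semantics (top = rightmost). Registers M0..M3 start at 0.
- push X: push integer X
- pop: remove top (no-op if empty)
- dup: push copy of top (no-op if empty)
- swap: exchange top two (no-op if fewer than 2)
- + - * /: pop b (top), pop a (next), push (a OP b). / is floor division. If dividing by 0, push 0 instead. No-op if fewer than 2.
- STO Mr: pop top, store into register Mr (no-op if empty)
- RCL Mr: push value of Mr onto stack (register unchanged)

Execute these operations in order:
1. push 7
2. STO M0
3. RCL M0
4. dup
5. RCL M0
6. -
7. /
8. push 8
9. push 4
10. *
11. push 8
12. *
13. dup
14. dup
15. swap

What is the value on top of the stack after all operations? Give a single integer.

Answer: 256

Derivation:
After op 1 (push 7): stack=[7] mem=[0,0,0,0]
After op 2 (STO M0): stack=[empty] mem=[7,0,0,0]
After op 3 (RCL M0): stack=[7] mem=[7,0,0,0]
After op 4 (dup): stack=[7,7] mem=[7,0,0,0]
After op 5 (RCL M0): stack=[7,7,7] mem=[7,0,0,0]
After op 6 (-): stack=[7,0] mem=[7,0,0,0]
After op 7 (/): stack=[0] mem=[7,0,0,0]
After op 8 (push 8): stack=[0,8] mem=[7,0,0,0]
After op 9 (push 4): stack=[0,8,4] mem=[7,0,0,0]
After op 10 (*): stack=[0,32] mem=[7,0,0,0]
After op 11 (push 8): stack=[0,32,8] mem=[7,0,0,0]
After op 12 (*): stack=[0,256] mem=[7,0,0,0]
After op 13 (dup): stack=[0,256,256] mem=[7,0,0,0]
After op 14 (dup): stack=[0,256,256,256] mem=[7,0,0,0]
After op 15 (swap): stack=[0,256,256,256] mem=[7,0,0,0]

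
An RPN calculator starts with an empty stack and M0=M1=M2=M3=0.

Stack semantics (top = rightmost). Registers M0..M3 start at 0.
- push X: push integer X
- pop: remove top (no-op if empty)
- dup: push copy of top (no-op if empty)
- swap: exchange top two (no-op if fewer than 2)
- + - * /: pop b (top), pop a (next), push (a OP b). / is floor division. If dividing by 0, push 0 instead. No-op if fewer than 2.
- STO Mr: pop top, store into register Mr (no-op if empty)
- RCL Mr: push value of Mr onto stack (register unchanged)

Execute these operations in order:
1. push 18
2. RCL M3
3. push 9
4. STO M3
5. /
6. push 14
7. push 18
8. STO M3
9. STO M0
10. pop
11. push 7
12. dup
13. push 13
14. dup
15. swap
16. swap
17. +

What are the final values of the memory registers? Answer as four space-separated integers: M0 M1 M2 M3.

After op 1 (push 18): stack=[18] mem=[0,0,0,0]
After op 2 (RCL M3): stack=[18,0] mem=[0,0,0,0]
After op 3 (push 9): stack=[18,0,9] mem=[0,0,0,0]
After op 4 (STO M3): stack=[18,0] mem=[0,0,0,9]
After op 5 (/): stack=[0] mem=[0,0,0,9]
After op 6 (push 14): stack=[0,14] mem=[0,0,0,9]
After op 7 (push 18): stack=[0,14,18] mem=[0,0,0,9]
After op 8 (STO M3): stack=[0,14] mem=[0,0,0,18]
After op 9 (STO M0): stack=[0] mem=[14,0,0,18]
After op 10 (pop): stack=[empty] mem=[14,0,0,18]
After op 11 (push 7): stack=[7] mem=[14,0,0,18]
After op 12 (dup): stack=[7,7] mem=[14,0,0,18]
After op 13 (push 13): stack=[7,7,13] mem=[14,0,0,18]
After op 14 (dup): stack=[7,7,13,13] mem=[14,0,0,18]
After op 15 (swap): stack=[7,7,13,13] mem=[14,0,0,18]
After op 16 (swap): stack=[7,7,13,13] mem=[14,0,0,18]
After op 17 (+): stack=[7,7,26] mem=[14,0,0,18]

Answer: 14 0 0 18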